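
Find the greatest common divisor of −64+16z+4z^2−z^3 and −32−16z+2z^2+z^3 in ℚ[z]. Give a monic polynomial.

−16+z^2

Euclidean algorithm in ℚ[z]:
  −z^3+4z^2+16z−64 = (−1)(z^3+2z^2−16z−32) + (6z^2−96)
  z^3+2z^2−16z−32 = ((1/6)z+1/3)(6z^2−96) + (0)
Last nonzero remainder: 6z^2−96. Dividing through by 6 gives the monic gcd z^2−16.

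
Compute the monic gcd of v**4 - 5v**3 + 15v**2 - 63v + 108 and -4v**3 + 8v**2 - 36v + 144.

Apply the Euclidean algorithm:
  v**4 - 5v**3 + 15v**2 - 63v + 108 = (-(1/4)v + 3/4)(-4v**3 + 8v**2 - 36v + 144) + (0)
Last nonzero remainder: -4v**3 + 8v**2 - 36v + 144. Dividing through by -4 gives the monic gcd v**3 - 2v**2 + 9v - 36.

v**3 - 2v**2 + 9v - 36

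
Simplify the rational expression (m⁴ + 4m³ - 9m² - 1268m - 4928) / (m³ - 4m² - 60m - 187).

(m³ + 15m² + 156m + 448)/(m² + 7m + 17)

By polynomial division,
  m⁴ + 4m³ - 9m² - 1268m - 4928 = (m + 8)(m³ - 4m² - 60m - 187) + (83m² - 601m - 3432)
  m³ - 4m² - 60m - 187 = ((1/83)m + 269/6889)(83m² - 601m - 3432) + ((33185/6889)m - 365035/6889)
  83m² - 601m - 3432 = ((571787/33185)m + 2149368/33185)((33185/6889)m - 365035/6889) + (0)
Last nonzero remainder: (33185/6889)m - 365035/6889. Dividing through by 33185/6889 gives the monic gcd m - 11.
Cancel m - 11 from numerator and denominator to get the reduced form.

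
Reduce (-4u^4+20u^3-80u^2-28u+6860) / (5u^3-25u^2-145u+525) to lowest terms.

Apply the Euclidean algorithm:
  -4u^4+20u^3-80u^2-28u+6860 = (-(4/5)u)(5u^3-25u^2-145u+525) + (-196u^2+392u+6860)
  5u^3-25u^2-145u+525 = (-(5/196)u+15/196)(-196u^2+392u+6860) + (0)
Last nonzero remainder: -196u^2+392u+6860. Dividing through by -196 gives the monic gcd u^2-2u-35.
Cancel u^2-2u-35 from numerator and denominator to get the reduced form.

(-4u^2+12u-196)/(5u-15)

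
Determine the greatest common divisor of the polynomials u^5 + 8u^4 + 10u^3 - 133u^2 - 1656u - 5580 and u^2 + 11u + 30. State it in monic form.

Euclidean algorithm in ℚ[u]:
  u^5 + 8u^4 + 10u^3 - 133u^2 - 1656u - 5580 = (u^3 - 3u^2 + 13u - 186)(u^2 + 11u + 30) + (0)
The last nonzero remainder u^2 + 11u + 30 is already monic.

u^2 + 11u + 30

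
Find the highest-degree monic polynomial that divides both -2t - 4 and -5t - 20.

1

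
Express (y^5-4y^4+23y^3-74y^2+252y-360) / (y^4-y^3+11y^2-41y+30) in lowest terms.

(y^2-4y+12)/(y-1)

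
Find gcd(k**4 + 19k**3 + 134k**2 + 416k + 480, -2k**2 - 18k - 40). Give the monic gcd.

k**2 + 9k + 20

Euclidean algorithm in ℚ[k]:
  k**4 + 19k**3 + 134k**2 + 416k + 480 = (-(1/2)k**2 - 5k - 12)(-2k**2 - 18k - 40) + (0)
Last nonzero remainder: -2k**2 - 18k - 40. Dividing through by -2 gives the monic gcd k**2 + 9k + 20.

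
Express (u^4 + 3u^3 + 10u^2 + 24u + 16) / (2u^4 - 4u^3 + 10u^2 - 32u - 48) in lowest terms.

(u + 2)/(2u - 6)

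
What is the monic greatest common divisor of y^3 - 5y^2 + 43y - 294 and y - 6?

Repeated division with remainder:
  y^3 - 5y^2 + 43y - 294 = (y^2 + y + 49)(y - 6) + (0)
The last nonzero remainder y - 6 is already monic.

y - 6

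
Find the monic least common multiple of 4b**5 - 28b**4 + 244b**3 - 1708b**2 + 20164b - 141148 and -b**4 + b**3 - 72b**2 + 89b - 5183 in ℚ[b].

b**7 + b**6 + 78b**5 - 450b**4 + 6078b**3 - 26130b**2 + 85697b - 2575951

Repeated division with remainder:
  4b**5 - 28b**4 + 244b**3 - 1708b**2 + 20164b - 141148 = (-4b + 24)(-b**4 + b**3 - 72b**2 + 89b - 5183) + (-68b**3 + 376b**2 - 2704b - 16756)
  -b**4 + b**3 - 72b**2 + 89b - 5183 = ((1/68)b + 77/1156)(-68b**3 + 376b**2 - 2704b - 16756) + (-(16554/289)b**2 + (148986/289)b - 1175334/289)
  -68b**3 + 376b**2 - 2704b - 16756 = ((9826/8277)b + 34102/8277)(-(16554/289)b**2 + (148986/289)b - 1175334/289) + (0)
Last nonzero remainder: -(16554/289)b**2 + (148986/289)b - 1175334/289. Dividing through by -16554/289 gives the monic gcd b**2 - 9b + 71.
Then lcm(f, g) = f·g / gcd(f, g); expanding and making the result monic gives the answer.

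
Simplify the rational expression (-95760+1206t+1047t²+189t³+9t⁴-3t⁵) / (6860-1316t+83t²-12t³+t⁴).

(-1368-315t-42t²-3t³)/(98+5t+t²)

By polynomial division,
  -3t⁵+9t⁴+189t³+1047t²+1206t-95760 = (-3t-27)(t⁴-12t³+83t²-1316t+6860) + (114t³-660t²-13746t+89460)
  t⁴-12t³+83t²-1316t+6860 = ((1/114)t-59/1083)(114t³-660t²-13746t+89460) + ((60512/361)t²-(1028704/361)t+4235840/361)
  114t³-660t²-13746t+89460 = ((20577/30256)t+230679/30256)((60512/361)t²-(1028704/361)t+4235840/361) + (0)
Last nonzero remainder: (60512/361)t²-(1028704/361)t+4235840/361. Dividing through by 60512/361 gives the monic gcd t²-17t+70.
Cancel t²-17t+70 from numerator and denominator to get the reduced form.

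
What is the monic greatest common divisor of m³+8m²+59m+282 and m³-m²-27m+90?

Euclidean algorithm in ℚ[m]:
  m³+8m²+59m+282 = (m³-m²-27m+90) + (9m²+86m+192)
  m³-m²-27m+90 = ((1/9)m-95/81)(9m²+86m+192) + ((4255/81)m+8510/27)
  9m²+86m+192 = ((729/4255)m+2592/4255)((4255/81)m+8510/27) + (0)
Last nonzero remainder: (4255/81)m+8510/27. Dividing through by 4255/81 gives the monic gcd m+6.

m+6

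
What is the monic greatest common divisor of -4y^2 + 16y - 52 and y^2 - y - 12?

1

By polynomial division,
  -4y^2 + 16y - 52 = (-4)(y^2 - y - 12) + (12y - 100)
  y^2 - y - 12 = ((1/12)y + 11/18)(12y - 100) + (442/9)
  12y - 100 = ((54/221)y - 450/221)(442/9) + (0)
The last nonzero remainder is the constant 442/9, so the polynomials are coprime and gcd = 1.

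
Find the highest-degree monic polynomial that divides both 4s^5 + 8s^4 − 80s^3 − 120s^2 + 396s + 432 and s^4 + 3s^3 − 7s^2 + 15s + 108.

By polynomial division,
  4s^5 + 8s^4 − 80s^3 − 120s^2 + 396s + 432 = (4s − 4)(s^4 + 3s^3 − 7s^2 + 15s + 108) + (−40s^3 − 208s^2 + 24s + 864)
  s^4 + 3s^3 − 7s^2 + 15s + 108 = (−(1/40)s + 11/200)(−40s^3 − 208s^2 + 24s + 864) + ((126/25)s^2 + (882/25)s + 1512/25)
  −40s^3 − 208s^2 + 24s + 864 = (−(500/63)s + 100/7)((126/25)s^2 + (882/25)s + 1512/25) + (0)
Last nonzero remainder: (126/25)s^2 + (882/25)s + 1512/25. Dividing through by 126/25 gives the monic gcd s^2 + 7s + 12.

s^2 + 7s + 12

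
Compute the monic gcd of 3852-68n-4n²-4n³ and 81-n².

Apply the Euclidean algorithm:
  -4n³-4n²-68n+3852 = (4n+4)(-n²+81) + (-392n+3528)
  -n²+81 = ((1/392)n+9/392)(-392n+3528) + (0)
Last nonzero remainder: -392n+3528. Dividing through by -392 gives the monic gcd n-9.

-9+n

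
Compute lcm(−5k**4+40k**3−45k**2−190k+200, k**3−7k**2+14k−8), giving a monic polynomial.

By polynomial division,
  −5k**4+40k**3−45k**2−190k+200 = (−5k+5)(k**3−7k**2+14k−8) + (60k**2−300k+240)
  k**3−7k**2+14k−8 = ((1/60)k−1/30)(60k**2−300k+240) + (0)
Last nonzero remainder: 60k**2−300k+240. Dividing through by 60 gives the monic gcd k**2−5k+4.
Then lcm(f, g) = f·g / gcd(f, g); expanding and making the result monic gives the answer.

k**5−10k**4+25k**3+20k**2−116k+80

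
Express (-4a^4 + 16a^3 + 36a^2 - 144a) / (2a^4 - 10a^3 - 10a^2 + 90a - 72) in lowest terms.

Apply the Euclidean algorithm:
  -4a^4 + 16a^3 + 36a^2 - 144a = (-2)(2a^4 - 10a^3 - 10a^2 + 90a - 72) + (-4a^3 + 16a^2 + 36a - 144)
  2a^4 - 10a^3 - 10a^2 + 90a - 72 = (-(1/2)a + 1/2)(-4a^3 + 16a^2 + 36a - 144) + (0)
Last nonzero remainder: -4a^3 + 16a^2 + 36a - 144. Dividing through by -4 gives the monic gcd a^3 - 4a^2 - 9a + 36.
Cancel a^3 - 4a^2 - 9a + 36 from numerator and denominator to get the reduced form.

(-2a)/(a - 1)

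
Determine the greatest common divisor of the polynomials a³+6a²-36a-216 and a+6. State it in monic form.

a+6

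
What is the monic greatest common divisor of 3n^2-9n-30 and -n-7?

1

Euclidean algorithm in ℚ[n]:
  3n^2-9n-30 = (-3n+30)(-n-7) + (180)
  -n-7 = (-(1/180)n-7/180)(180) + (0)
The last nonzero remainder is the constant 180, so the polynomials are coprime and gcd = 1.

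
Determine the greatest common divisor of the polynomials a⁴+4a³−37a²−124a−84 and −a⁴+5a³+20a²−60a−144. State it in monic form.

Euclidean algorithm in ℚ[a]:
  a⁴+4a³−37a²−124a−84 = (−1)(−a⁴+5a³+20a²−60a−144) + (9a³−17a²−184a−228)
  −a⁴+5a³+20a²−60a−144 = (−(1/9)a+28/81)(9a³−17a²−184a−228) + ((440/81)a²−(1760/81)a−1760/27)
  9a³−17a²−184a−228 = ((729/440)a+1539/440)((440/81)a²−(1760/81)a−1760/27) + (0)
Last nonzero remainder: (440/81)a²−(1760/81)a−1760/27. Dividing through by 440/81 gives the monic gcd a²−4a−12.

a²−4a−12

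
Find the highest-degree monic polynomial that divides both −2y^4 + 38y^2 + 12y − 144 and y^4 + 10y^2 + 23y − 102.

By polynomial division,
  −2y^4 + 38y^2 + 12y − 144 = (−2)(y^4 + 10y^2 + 23y − 102) + (58y^2 + 58y − 348)
  y^4 + 10y^2 + 23y − 102 = ((1/58)y^2 − (1/58)y + 17/58)(58y^2 + 58y − 348) + (0)
Last nonzero remainder: 58y^2 + 58y − 348. Dividing through by 58 gives the monic gcd y^2 + y − 6.

y^2 + y − 6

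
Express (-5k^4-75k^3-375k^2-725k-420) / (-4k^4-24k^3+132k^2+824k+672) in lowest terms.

Apply the Euclidean algorithm:
  -5k^4-75k^3-375k^2-725k-420 = (5/4)(-4k^4-24k^3+132k^2+824k+672) + (-45k^3-540k^2-1755k-1260)
  -4k^4-24k^3+132k^2+824k+672 = ((4/45)k-8/15)(-45k^3-540k^2-1755k-1260) + (0)
Last nonzero remainder: -45k^3-540k^2-1755k-1260. Dividing through by -45 gives the monic gcd k^3+12k^2+39k+28.
Cancel k^3+12k^2+39k+28 from numerator and denominator to get the reduced form.

(5k+15)/(4k-24)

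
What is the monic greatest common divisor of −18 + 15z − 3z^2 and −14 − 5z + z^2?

1

Euclidean algorithm in ℚ[z]:
  −3z^2 + 15z − 18 = (−3)(z^2 − 5z − 14) + (−60)
  z^2 − 5z − 14 = (−(1/60)z^2 + (1/12)z + 7/30)(−60) + (0)
The last nonzero remainder is the constant −60, so the polynomials are coprime and gcd = 1.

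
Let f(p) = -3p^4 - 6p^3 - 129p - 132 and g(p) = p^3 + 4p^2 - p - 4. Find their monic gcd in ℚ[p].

By polynomial division,
  -3p^4 - 6p^3 - 129p - 132 = (-3p + 6)(p^3 + 4p^2 - p - 4) + (-27p^2 - 135p - 108)
  p^3 + 4p^2 - p - 4 = (-(1/27)p + 1/27)(-27p^2 - 135p - 108) + (0)
Last nonzero remainder: -27p^2 - 135p - 108. Dividing through by -27 gives the monic gcd p^2 + 5p + 4.

p^2 + 5p + 4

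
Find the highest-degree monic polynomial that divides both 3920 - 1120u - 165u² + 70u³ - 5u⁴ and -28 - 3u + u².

-28 - 3u + u²

By polynomial division,
  -5u⁴ + 70u³ - 165u² - 1120u + 3920 = (-5u² + 55u - 140)(u² - 3u - 28) + (0)
The last nonzero remainder u² - 3u - 28 is already monic.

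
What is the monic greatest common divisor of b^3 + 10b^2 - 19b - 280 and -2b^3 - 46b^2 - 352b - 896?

b^2 + 15b + 56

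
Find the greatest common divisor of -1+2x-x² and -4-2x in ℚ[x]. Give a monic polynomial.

Euclidean algorithm in ℚ[x]:
  -x²+2x-1 = ((1/2)x-2)(-2x-4) + (-9)
  -2x-4 = ((2/9)x+4/9)(-9) + (0)
The last nonzero remainder is the constant -9, so the polynomials are coprime and gcd = 1.

1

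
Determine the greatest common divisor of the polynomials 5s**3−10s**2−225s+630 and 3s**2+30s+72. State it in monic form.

By polynomial division,
  5s**3−10s**2−225s+630 = ((5/3)s−20)(3s**2+30s+72) + (255s+2070)
  3s**2+30s+72 = ((1/85)s+32/1445)(255s+2070) + (7560/289)
  255s+2070 = ((4913/504)s+6647/84)(7560/289) + (0)
The last nonzero remainder is the constant 7560/289, so the polynomials are coprime and gcd = 1.

1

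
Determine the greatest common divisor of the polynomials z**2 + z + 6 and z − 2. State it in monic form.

1

Apply the Euclidean algorithm:
  z**2 + z + 6 = (z + 3)(z − 2) + (12)
  z − 2 = ((1/12)z − 1/6)(12) + (0)
The last nonzero remainder is the constant 12, so the polynomials are coprime and gcd = 1.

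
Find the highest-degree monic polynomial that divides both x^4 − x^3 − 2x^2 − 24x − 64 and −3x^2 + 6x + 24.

x^2 − 2x − 8

By polynomial division,
  x^4 − x^3 − 2x^2 − 24x − 64 = (−(1/3)x^2 − (1/3)x − 8/3)(−3x^2 + 6x + 24) + (0)
Last nonzero remainder: −3x^2 + 6x + 24. Dividing through by −3 gives the monic gcd x^2 − 2x − 8.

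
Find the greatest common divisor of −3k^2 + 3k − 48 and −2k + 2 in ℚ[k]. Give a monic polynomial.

1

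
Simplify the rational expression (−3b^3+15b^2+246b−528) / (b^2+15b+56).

(−3b^2+39b−66)/(b+7)

Apply the Euclidean algorithm:
  −3b^3+15b^2+246b−528 = (−3b+60)(b^2+15b+56) + (−486b−3888)
  b^2+15b+56 = (−(1/486)b−7/486)(−486b−3888) + (0)
Last nonzero remainder: −486b−3888. Dividing through by −486 gives the monic gcd b+8.
Cancel b+8 from numerator and denominator to get the reduced form.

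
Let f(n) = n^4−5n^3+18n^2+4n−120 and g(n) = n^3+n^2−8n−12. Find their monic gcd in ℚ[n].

n^2−n−6

Apply the Euclidean algorithm:
  n^4−5n^3+18n^2+4n−120 = (n−6)(n^3+n^2−8n−12) + (32n^2−32n−192)
  n^3+n^2−8n−12 = ((1/32)n+1/16)(32n^2−32n−192) + (0)
Last nonzero remainder: 32n^2−32n−192. Dividing through by 32 gives the monic gcd n^2−n−6.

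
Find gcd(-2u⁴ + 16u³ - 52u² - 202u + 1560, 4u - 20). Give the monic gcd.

u - 5

Repeated division with remainder:
  -2u⁴ + 16u³ - 52u² - 202u + 1560 = (-(1/2)u³ + (3/2)u² - (11/2)u - 78)(4u - 20) + (0)
Last nonzero remainder: 4u - 20. Dividing through by 4 gives the monic gcd u - 5.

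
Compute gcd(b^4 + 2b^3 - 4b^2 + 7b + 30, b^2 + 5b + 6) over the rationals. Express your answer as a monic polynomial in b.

b^2 + 5b + 6

Euclidean algorithm in ℚ[b]:
  b^4 + 2b^3 - 4b^2 + 7b + 30 = (b^2 - 3b + 5)(b^2 + 5b + 6) + (0)
The last nonzero remainder b^2 + 5b + 6 is already monic.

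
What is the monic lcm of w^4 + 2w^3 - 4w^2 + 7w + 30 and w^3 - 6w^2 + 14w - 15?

w^5 - w^4 - 10w^3 + 19w^2 + 9w - 90

Repeated division with remainder:
  w^4 + 2w^3 - 4w^2 + 7w + 30 = (w + 8)(w^3 - 6w^2 + 14w - 15) + (30w^2 - 90w + 150)
  w^3 - 6w^2 + 14w - 15 = ((1/30)w - 1/10)(30w^2 - 90w + 150) + (0)
Last nonzero remainder: 30w^2 - 90w + 150. Dividing through by 30 gives the monic gcd w^2 - 3w + 5.
Then lcm(f, g) = f·g / gcd(f, g); expanding and making the result monic gives the answer.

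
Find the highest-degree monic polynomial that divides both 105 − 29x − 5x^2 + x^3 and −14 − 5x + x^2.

−7 + x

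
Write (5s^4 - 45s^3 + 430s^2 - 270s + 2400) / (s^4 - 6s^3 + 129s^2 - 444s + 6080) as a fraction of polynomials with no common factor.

(5s^2 + 30)/(s^2 + 3s + 76)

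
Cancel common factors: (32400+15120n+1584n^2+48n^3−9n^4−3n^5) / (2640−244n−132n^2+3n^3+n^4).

(−540−216n−21n^2−3n^3)/(−44+7n+n^2)

Apply the Euclidean algorithm:
  −3n^5−9n^4+48n^3+1584n^2+15120n+32400 = (−3n)(n^4+3n^3−132n^2−244n+2640) + (−348n^3+852n^2+23040n+32400)
  n^4+3n^3−132n^2−244n+2640 = (−(1/348)n−79/5046)(−348n^3+852n^2+23040n+32400) + (−(44114/841)n^2+(176456/841)n+2646840/841)
  −348n^3+852n^2+23040n+32400 = ((146334/22057)n+227070/22057)(−(44114/841)n^2+(176456/841)n+2646840/841) + (0)
Last nonzero remainder: −(44114/841)n^2+(176456/841)n+2646840/841. Dividing through by −44114/841 gives the monic gcd n^2−4n−60.
Cancel n^2−4n−60 from numerator and denominator to get the reduced form.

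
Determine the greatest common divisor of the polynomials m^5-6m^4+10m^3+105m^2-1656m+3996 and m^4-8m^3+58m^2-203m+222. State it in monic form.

m^3-6m^2+46m-111

Repeated division with remainder:
  m^5-6m^4+10m^3+105m^2-1656m+3996 = (m+2)(m^4-8m^3+58m^2-203m+222) + (-32m^3+192m^2-1472m+3552)
  m^4-8m^3+58m^2-203m+222 = (-(1/32)m+1/16)(-32m^3+192m^2-1472m+3552) + (0)
Last nonzero remainder: -32m^3+192m^2-1472m+3552. Dividing through by -32 gives the monic gcd m^3-6m^2+46m-111.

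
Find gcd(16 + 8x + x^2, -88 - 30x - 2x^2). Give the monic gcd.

Apply the Euclidean algorithm:
  x^2 + 8x + 16 = (-1/2)(-2x^2 - 30x - 88) + (-7x - 28)
  -2x^2 - 30x - 88 = ((2/7)x + 22/7)(-7x - 28) + (0)
Last nonzero remainder: -7x - 28. Dividing through by -7 gives the monic gcd x + 4.

4 + x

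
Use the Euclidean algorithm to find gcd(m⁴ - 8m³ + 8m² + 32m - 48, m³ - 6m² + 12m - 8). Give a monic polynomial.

m² - 4m + 4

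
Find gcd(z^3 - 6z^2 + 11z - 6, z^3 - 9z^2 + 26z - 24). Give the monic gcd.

z^2 - 5z + 6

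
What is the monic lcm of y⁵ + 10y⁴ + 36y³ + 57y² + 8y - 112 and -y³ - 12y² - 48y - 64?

Apply the Euclidean algorithm:
  y⁵ + 10y⁴ + 36y³ + 57y² + 8y - 112 = (-y² + 2y - 12)(-y³ - 12y² - 48y - 64) + (-55y² - 440y - 880)
  -y³ - 12y² - 48y - 64 = ((1/55)y + 4/55)(-55y² - 440y - 880) + (0)
Last nonzero remainder: -55y² - 440y - 880. Dividing through by -55 gives the monic gcd y² + 8y + 16.
Then lcm(f, g) = f·g / gcd(f, g); expanding and making the result monic gives the answer.

y⁶ + 14y⁵ + 76y⁴ + 201y³ + 236y² - 80y - 448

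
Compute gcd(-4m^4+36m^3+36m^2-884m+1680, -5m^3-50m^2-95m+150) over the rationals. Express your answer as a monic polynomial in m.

By polynomial division,
  -4m^4+36m^3+36m^2-884m+1680 = ((4/5)m-76/5)(-5m^3-50m^2-95m+150) + (-648m^2-2448m+3960)
  -5m^3-50m^2-95m+150 = ((5/648)m+35/729)(-648m^2-2448m+3960) + (-(650/81)m-3250/81)
  -648m^2-2448m+3960 = ((26244/325)m-32076/325)(-(650/81)m-3250/81) + (0)
Last nonzero remainder: -(650/81)m-3250/81. Dividing through by -650/81 gives the monic gcd m+5.

m+5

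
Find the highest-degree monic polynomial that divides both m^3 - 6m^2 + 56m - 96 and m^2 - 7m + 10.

m - 2

Repeated division with remainder:
  m^3 - 6m^2 + 56m - 96 = (m + 1)(m^2 - 7m + 10) + (53m - 106)
  m^2 - 7m + 10 = ((1/53)m - 5/53)(53m - 106) + (0)
Last nonzero remainder: 53m - 106. Dividing through by 53 gives the monic gcd m - 2.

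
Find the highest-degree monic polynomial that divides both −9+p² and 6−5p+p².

−3+p

Repeated division with remainder:
  p²−9 = (p²−5p+6) + (5p−15)
  p²−5p+6 = ((1/5)p−2/5)(5p−15) + (0)
Last nonzero remainder: 5p−15. Dividing through by 5 gives the monic gcd p−3.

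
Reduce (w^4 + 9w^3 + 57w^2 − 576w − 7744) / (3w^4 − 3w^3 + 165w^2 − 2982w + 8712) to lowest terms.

Apply the Euclidean algorithm:
  w^4 + 9w^3 + 57w^2 − 576w − 7744 = (1/3)(3w^4 − 3w^3 + 165w^2 − 2982w + 8712) + (10w^3 + 2w^2 + 418w − 10648)
  3w^4 − 3w^3 + 165w^2 − 2982w + 8712 = ((3/10)w − 9/25)(10w^3 + 2w^2 + 418w − 10648) + ((1008/25)w^2 + (9072/25)w + 121968/25)
  10w^3 + 2w^2 + 418w − 10648 = ((125/504)w − 275/126)((1008/25)w^2 + (9072/25)w + 121968/25) + (0)
Last nonzero remainder: (1008/25)w^2 + (9072/25)w + 121968/25. Dividing through by 1008/25 gives the monic gcd w^2 + 9w + 121.
Cancel w^2 + 9w + 121 from numerator and denominator to get the reduced form.

(w^2 − 64)/(3w^2 − 30w + 72)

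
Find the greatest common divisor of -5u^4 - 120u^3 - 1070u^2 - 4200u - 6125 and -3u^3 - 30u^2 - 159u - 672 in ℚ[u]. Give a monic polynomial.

u + 7

Euclidean algorithm in ℚ[u]:
  -5u^4 - 120u^3 - 1070u^2 - 4200u - 6125 = ((5/3)u + 70/3)(-3u^3 - 30u^2 - 159u - 672) + (-105u^2 + 630u + 9555)
  -3u^3 - 30u^2 - 159u - 672 = ((1/35)u + 16/35)(-105u^2 + 630u + 9555) + (-720u - 5040)
  -105u^2 + 630u + 9555 = ((7/48)u - 91/48)(-720u - 5040) + (0)
Last nonzero remainder: -720u - 5040. Dividing through by -720 gives the monic gcd u + 7.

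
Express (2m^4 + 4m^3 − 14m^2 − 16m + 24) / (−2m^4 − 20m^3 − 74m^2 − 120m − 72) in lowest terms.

(−m^2 + 3m − 2)/(m^2 + 5m + 6)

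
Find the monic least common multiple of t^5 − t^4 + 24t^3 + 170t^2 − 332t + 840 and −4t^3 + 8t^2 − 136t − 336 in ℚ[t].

t^6 + t^5 + 22t^4 + 218t^3 + 8t^2 + 176t + 1680

Euclidean algorithm in ℚ[t]:
  t^5 − t^4 + 24t^3 + 170t^2 − 332t + 840 = (−(1/4)t^2 − (1/4)t + 2)(−4t^3 + 8t^2 − 136t − 336) + (36t^2 − 144t + 1512)
  −4t^3 + 8t^2 − 136t − 336 = (−(1/9)t − 2/9)(36t^2 − 144t + 1512) + (0)
Last nonzero remainder: 36t^2 − 144t + 1512. Dividing through by 36 gives the monic gcd t^2 − 4t + 42.
Then lcm(f, g) = f·g / gcd(f, g); expanding and making the result monic gives the answer.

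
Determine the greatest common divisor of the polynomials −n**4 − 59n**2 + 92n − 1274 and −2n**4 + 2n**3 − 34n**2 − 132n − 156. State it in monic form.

n**2 − 4n + 26

Apply the Euclidean algorithm:
  −n**4 − 59n**2 + 92n − 1274 = (1/2)(−2n**4 + 2n**3 − 34n**2 − 132n − 156) + (−n**3 − 42n**2 + 158n − 1196)
  −2n**4 + 2n**3 − 34n**2 − 132n − 156 = (2n − 86)(−n**3 − 42n**2 + 158n − 1196) + (−3962n**2 + 15848n − 103012)
  −n**3 − 42n**2 + 158n − 1196 = ((1/3962)n + 23/1981)(−3962n**2 + 15848n − 103012) + (0)
Last nonzero remainder: −3962n**2 + 15848n − 103012. Dividing through by −3962 gives the monic gcd n**2 − 4n + 26.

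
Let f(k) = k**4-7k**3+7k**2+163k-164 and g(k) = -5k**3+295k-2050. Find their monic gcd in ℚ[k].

Repeated division with remainder:
  k**4-7k**3+7k**2+163k-164 = (-(1/5)k+7/5)(-5k**3+295k-2050) + (66k**2-660k+2706)
  -5k**3+295k-2050 = (-(5/66)k-25/33)(66k**2-660k+2706) + (0)
Last nonzero remainder: 66k**2-660k+2706. Dividing through by 66 gives the monic gcd k**2-10k+41.

k**2-10k+41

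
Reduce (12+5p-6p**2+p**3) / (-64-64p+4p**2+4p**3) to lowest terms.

Repeated division with remainder:
  p**3-6p**2+5p+12 = (1/4)(4p**3+4p**2-64p-64) + (-7p**2+21p+28)
  4p**3+4p**2-64p-64 = (-(4/7)p-16/7)(-7p**2+21p+28) + (0)
Last nonzero remainder: -7p**2+21p+28. Dividing through by -7 gives the monic gcd p**2-3p-4.
Cancel p**2-3p-4 from numerator and denominator to get the reduced form.

(-3+p)/(16+4p)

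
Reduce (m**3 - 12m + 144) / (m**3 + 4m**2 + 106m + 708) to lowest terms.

(m**2 - 6m + 24)/(m**2 - 2m + 118)

Apply the Euclidean algorithm:
  m**3 - 12m + 144 = (m**3 + 4m**2 + 106m + 708) + (-4m**2 - 118m - 564)
  m**3 + 4m**2 + 106m + 708 = (-(1/4)m + 51/8)(-4m**2 - 118m - 564) + ((2869/4)m + 8607/2)
  -4m**2 - 118m - 564 = (-(16/2869)m - 376/2869)((2869/4)m + 8607/2) + (0)
Last nonzero remainder: (2869/4)m + 8607/2. Dividing through by 2869/4 gives the monic gcd m + 6.
Cancel m + 6 from numerator and denominator to get the reduced form.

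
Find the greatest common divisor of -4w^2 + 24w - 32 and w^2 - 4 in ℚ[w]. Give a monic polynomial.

w - 2

Euclidean algorithm in ℚ[w]:
  -4w^2 + 24w - 32 = (-4)(w^2 - 4) + (24w - 48)
  w^2 - 4 = ((1/24)w + 1/12)(24w - 48) + (0)
Last nonzero remainder: 24w - 48. Dividing through by 24 gives the monic gcd w - 2.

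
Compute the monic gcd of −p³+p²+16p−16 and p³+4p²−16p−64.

Apply the Euclidean algorithm:
  −p³+p²+16p−16 = (−1)(p³+4p²−16p−64) + (5p²−80)
  p³+4p²−16p−64 = ((1/5)p+4/5)(5p²−80) + (0)
Last nonzero remainder: 5p²−80. Dividing through by 5 gives the monic gcd p²−16.

p²−16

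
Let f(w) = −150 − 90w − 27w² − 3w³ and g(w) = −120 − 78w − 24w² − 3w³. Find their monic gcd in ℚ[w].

10 + 4w + w²

Repeated division with remainder:
  −3w³ − 27w² − 90w − 150 = (−3w³ − 24w² − 78w − 120) + (−3w² − 12w − 30)
  −3w³ − 24w² − 78w − 120 = (w + 4)(−3w² − 12w − 30) + (0)
Last nonzero remainder: −3w² − 12w − 30. Dividing through by −3 gives the monic gcd w² + 4w + 10.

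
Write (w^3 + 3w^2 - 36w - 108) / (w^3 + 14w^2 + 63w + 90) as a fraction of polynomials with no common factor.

(w - 6)/(w + 5)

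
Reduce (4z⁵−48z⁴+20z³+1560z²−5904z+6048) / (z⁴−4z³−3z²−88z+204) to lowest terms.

(4z³−16z²−156z+504)/(z²+4z+17)

Repeated division with remainder:
  4z⁵−48z⁴+20z³+1560z²−5904z+6048 = (4z−32)(z⁴−4z³−3z²−88z+204) + (−96z³+1816z²−9536z+12576)
  z⁴−4z³−3z²−88z+204 = (−(1/96)z−179/1152)(−96z³+1816z²−9536z+12576) + ((25897/144)z²−(25897/18)z+25897/12)
  −96z³+1816z²−9536z+12576 = (−(13824/25897)z+150912/25897)((25897/144)z²−(25897/18)z+25897/12) + (0)
Last nonzero remainder: (25897/144)z²−(25897/18)z+25897/12. Dividing through by 25897/144 gives the monic gcd z²−8z+12.
Cancel z²−8z+12 from numerator and denominator to get the reduced form.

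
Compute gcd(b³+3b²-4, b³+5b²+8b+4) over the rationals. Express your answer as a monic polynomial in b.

Apply the Euclidean algorithm:
  b³+3b²-4 = (b³+5b²+8b+4) + (-2b²-8b-8)
  b³+5b²+8b+4 = (-(1/2)b-1/2)(-2b²-8b-8) + (0)
Last nonzero remainder: -2b²-8b-8. Dividing through by -2 gives the monic gcd b²+4b+4.

b²+4b+4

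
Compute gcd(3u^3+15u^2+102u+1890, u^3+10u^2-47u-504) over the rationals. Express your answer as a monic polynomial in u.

u+9

Repeated division with remainder:
  3u^3+15u^2+102u+1890 = (3)(u^3+10u^2-47u-504) + (-15u^2+243u+3402)
  u^3+10u^2-47u-504 = (-(1/15)u-131/75)(-15u^2+243u+3402) + ((15106/25)u+135954/25)
  -15u^2+243u+3402 = (-(375/15106)u+675/1079)((15106/25)u+135954/25) + (0)
Last nonzero remainder: (15106/25)u+135954/25. Dividing through by 15106/25 gives the monic gcd u+9.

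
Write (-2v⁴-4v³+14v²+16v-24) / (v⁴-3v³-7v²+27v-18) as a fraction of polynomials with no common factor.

(-2v-4)/(v-3)

Apply the Euclidean algorithm:
  -2v⁴-4v³+14v²+16v-24 = (-2)(v⁴-3v³-7v²+27v-18) + (-10v³+70v-60)
  v⁴-3v³-7v²+27v-18 = (-(1/10)v+3/10)(-10v³+70v-60) + (0)
Last nonzero remainder: -10v³+70v-60. Dividing through by -10 gives the monic gcd v³-7v+6.
Cancel v³-7v+6 from numerator and denominator to get the reduced form.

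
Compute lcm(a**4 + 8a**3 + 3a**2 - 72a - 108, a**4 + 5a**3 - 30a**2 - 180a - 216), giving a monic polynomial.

a**5 + 2a**4 - 45a**3 - 90a**2 + 324a + 648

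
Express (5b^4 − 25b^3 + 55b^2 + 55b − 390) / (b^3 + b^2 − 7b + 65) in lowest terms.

(5b^2 − 5b − 30)/(b + 5)

Apply the Euclidean algorithm:
  5b^4 − 25b^3 + 55b^2 + 55b − 390 = (5b − 30)(b^3 + b^2 − 7b + 65) + (120b^2 − 480b + 1560)
  b^3 + b^2 − 7b + 65 = ((1/120)b + 1/24)(120b^2 − 480b + 1560) + (0)
Last nonzero remainder: 120b^2 − 480b + 1560. Dividing through by 120 gives the monic gcd b^2 − 4b + 13.
Cancel b^2 − 4b + 13 from numerator and denominator to get the reduced form.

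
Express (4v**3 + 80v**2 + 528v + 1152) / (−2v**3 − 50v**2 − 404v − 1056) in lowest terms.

(−2v − 12)/(v + 11)

Repeated division with remainder:
  4v**3 + 80v**2 + 528v + 1152 = (−2)(−2v**3 − 50v**2 − 404v − 1056) + (−20v**2 − 280v − 960)
  −2v**3 − 50v**2 − 404v − 1056 = ((1/10)v + 11/10)(−20v**2 − 280v − 960) + (0)
Last nonzero remainder: −20v**2 − 280v − 960. Dividing through by −20 gives the monic gcd v**2 + 14v + 48.
Cancel v**2 + 14v + 48 from numerator and denominator to get the reduced form.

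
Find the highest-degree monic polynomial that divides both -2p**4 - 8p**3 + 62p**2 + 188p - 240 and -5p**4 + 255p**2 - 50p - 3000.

p**3 + 5p**2 - 26p - 120

Repeated division with remainder:
  -2p**4 - 8p**3 + 62p**2 + 188p - 240 = (2/5)(-5p**4 + 255p**2 - 50p - 3000) + (-8p**3 - 40p**2 + 208p + 960)
  -5p**4 + 255p**2 - 50p - 3000 = ((5/8)p - 25/8)(-8p**3 - 40p**2 + 208p + 960) + (0)
Last nonzero remainder: -8p**3 - 40p**2 + 208p + 960. Dividing through by -8 gives the monic gcd p**3 + 5p**2 - 26p - 120.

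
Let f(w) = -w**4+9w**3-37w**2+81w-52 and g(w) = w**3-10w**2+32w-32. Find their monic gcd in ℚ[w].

w-4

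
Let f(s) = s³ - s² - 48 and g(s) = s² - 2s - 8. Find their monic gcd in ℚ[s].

Repeated division with remainder:
  s³ - s² - 48 = (s + 1)(s² - 2s - 8) + (10s - 40)
  s² - 2s - 8 = ((1/10)s + 1/5)(10s - 40) + (0)
Last nonzero remainder: 10s - 40. Dividing through by 10 gives the monic gcd s - 4.

s - 4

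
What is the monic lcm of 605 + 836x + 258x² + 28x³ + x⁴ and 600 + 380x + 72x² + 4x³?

18150 + 32945x + 19213x² + 5030x³ + 652x⁴ + 41x⁵ + x⁶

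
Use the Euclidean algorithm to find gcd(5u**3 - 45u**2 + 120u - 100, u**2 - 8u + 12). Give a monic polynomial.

u - 2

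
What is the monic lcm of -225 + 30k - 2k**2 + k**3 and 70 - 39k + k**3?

Euclidean algorithm in ℚ[k]:
  k**3 - 2k**2 + 30k - 225 = (k**3 - 39k + 70) + (-2k**2 + 69k - 295)
  k**3 - 39k + 70 = (-(1/2)k - 69/4)(-2k**2 + 69k - 295) + ((4015/4)k - 20075/4)
  -2k**2 + 69k - 295 = (-(8/4015)k + 236/4015)((4015/4)k - 20075/4) + (0)
Last nonzero remainder: (4015/4)k - 20075/4. Dividing through by 4015/4 gives the monic gcd k - 5.
Then lcm(f, g) = f·g / gcd(f, g); expanding and making the result monic gives the answer.

3150 - 1545k - 47k**2 + 6k**3 + 3k**4 + k**5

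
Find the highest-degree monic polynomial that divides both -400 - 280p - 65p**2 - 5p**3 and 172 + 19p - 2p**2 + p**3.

Euclidean algorithm in ℚ[p]:
  -5p**3 - 65p**2 - 280p - 400 = (-5)(p**3 - 2p**2 + 19p + 172) + (-75p**2 - 185p + 460)
  p**3 - 2p**2 + 19p + 172 = (-(1/75)p + 67/1125)(-75p**2 - 185p + 460) + ((8134/225)p + 32536/225)
  -75p**2 - 185p + 460 = (-(16875/8134)p + 25875/8134)((8134/225)p + 32536/225) + (0)
Last nonzero remainder: (8134/225)p + 32536/225. Dividing through by 8134/225 gives the monic gcd p + 4.

4 + p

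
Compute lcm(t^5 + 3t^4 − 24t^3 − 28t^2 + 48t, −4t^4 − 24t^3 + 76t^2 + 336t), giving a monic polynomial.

Apply the Euclidean algorithm:
  t^5 + 3t^4 − 24t^3 − 28t^2 + 48t = (−(1/4)t + 3/4)(−4t^4 − 24t^3 + 76t^2 + 336t) + (13t^3 − t^2 − 204t)
  −4t^4 − 24t^3 + 76t^2 + 336t = (−(4/13)t − 316/169)(13t^3 − t^2 − 204t) + ((1920/169)t^2 − (7680/169)t)
  13t^3 − t^2 − 204t = ((2197/1920)t + 2873/640)((1920/169)t^2 − (7680/169)t) + (0)
Last nonzero remainder: (1920/169)t^2 − (7680/169)t. Dividing through by 1920/169 gives the monic gcd t^2 − 4t.
Then lcm(f, g) = f·g / gcd(f, g); expanding and making the result monic gives the answer.

t^7 + 13t^6 + 27t^5 − 205t^4 − 736t^3 − 108t^2 + 1008t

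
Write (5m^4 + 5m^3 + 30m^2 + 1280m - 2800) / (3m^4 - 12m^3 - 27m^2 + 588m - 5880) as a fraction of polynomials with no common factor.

(5m - 10)/(3m - 21)

Euclidean algorithm in ℚ[m]:
  5m^4 + 5m^3 + 30m^2 + 1280m - 2800 = (5/3)(3m^4 - 12m^3 - 27m^2 + 588m - 5880) + (25m^3 + 75m^2 + 300m + 7000)
  3m^4 - 12m^3 - 27m^2 + 588m - 5880 = ((3/25)m - 21/25)(25m^3 + 75m^2 + 300m + 7000) + (0)
Last nonzero remainder: 25m^3 + 75m^2 + 300m + 7000. Dividing through by 25 gives the monic gcd m^3 + 3m^2 + 12m + 280.
Cancel m^3 + 3m^2 + 12m + 280 from numerator and denominator to get the reduced form.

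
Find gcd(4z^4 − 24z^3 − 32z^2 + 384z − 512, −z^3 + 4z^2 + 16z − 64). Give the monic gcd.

z^3 − 4z^2 − 16z + 64

Apply the Euclidean algorithm:
  4z^4 − 24z^3 − 32z^2 + 384z − 512 = (−4z + 8)(−z^3 + 4z^2 + 16z − 64) + (0)
Last nonzero remainder: −z^3 + 4z^2 + 16z − 64. Dividing through by −1 gives the monic gcd z^3 − 4z^2 − 16z + 64.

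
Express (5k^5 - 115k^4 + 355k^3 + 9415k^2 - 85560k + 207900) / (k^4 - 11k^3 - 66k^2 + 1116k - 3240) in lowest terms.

(5k^2 - 90k + 385)/(k - 6)

Euclidean algorithm in ℚ[k]:
  5k^5 - 115k^4 + 355k^3 + 9415k^2 - 85560k + 207900 = (5k - 60)(k^4 - 11k^3 - 66k^2 + 1116k - 3240) + (25k^3 - 125k^2 - 2400k + 13500)
  k^4 - 11k^3 - 66k^2 + 1116k - 3240 = ((1/25)k - 6/25)(25k^3 - 125k^2 - 2400k + 13500) + (0)
Last nonzero remainder: 25k^3 - 125k^2 - 2400k + 13500. Dividing through by 25 gives the monic gcd k^3 - 5k^2 - 96k + 540.
Cancel k^3 - 5k^2 - 96k + 540 from numerator and denominator to get the reduced form.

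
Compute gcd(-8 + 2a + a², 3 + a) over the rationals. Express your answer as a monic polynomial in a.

Repeated division with remainder:
  a² + 2a - 8 = (a - 1)(a + 3) + (-5)
  a + 3 = (-(1/5)a - 3/5)(-5) + (0)
The last nonzero remainder is the constant -5, so the polynomials are coprime and gcd = 1.

1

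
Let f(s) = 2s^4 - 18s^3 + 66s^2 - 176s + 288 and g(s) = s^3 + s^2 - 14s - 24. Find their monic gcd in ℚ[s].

s - 4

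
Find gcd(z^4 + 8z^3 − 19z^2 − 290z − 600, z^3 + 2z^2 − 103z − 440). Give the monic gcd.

Repeated division with remainder:
  z^4 + 8z^3 − 19z^2 − 290z − 600 = (z + 6)(z^3 + 2z^2 − 103z − 440) + (72z^2 + 768z + 2040)
  z^3 + 2z^2 − 103z − 440 = ((1/72)z − 13/108)(72z^2 + 768z + 2040) + (−(350/9)z − 1750/9)
  72z^2 + 768z + 2040 = (−(324/175)z − 1836/175)(−(350/9)z − 1750/9) + (0)
Last nonzero remainder: −(350/9)z − 1750/9. Dividing through by −350/9 gives the monic gcd z + 5.

z + 5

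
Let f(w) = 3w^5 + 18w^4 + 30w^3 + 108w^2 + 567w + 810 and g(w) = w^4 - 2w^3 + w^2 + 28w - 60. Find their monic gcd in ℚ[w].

w^3 + w + 30

By polynomial division,
  3w^5 + 18w^4 + 30w^3 + 108w^2 + 567w + 810 = (3w + 24)(w^4 - 2w^3 + w^2 + 28w - 60) + (75w^3 + 75w + 2250)
  w^4 - 2w^3 + w^2 + 28w - 60 = ((1/75)w - 2/75)(75w^3 + 75w + 2250) + (0)
Last nonzero remainder: 75w^3 + 75w + 2250. Dividing through by 75 gives the monic gcd w^3 + w + 30.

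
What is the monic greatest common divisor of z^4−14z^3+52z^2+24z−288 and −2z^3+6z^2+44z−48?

z−6

Apply the Euclidean algorithm:
  z^4−14z^3+52z^2+24z−288 = (−(1/2)z+11/2)(−2z^3+6z^2+44z−48) + (41z^2−242z−24)
  −2z^3+6z^2+44z−48 = (−(2/41)z−238/1681)(41z^2−242z−24) + ((14400/1681)z−86400/1681)
  41z^2−242z−24 = ((68921/14400)z+1681/3600)((14400/1681)z−86400/1681) + (0)
Last nonzero remainder: (14400/1681)z−86400/1681. Dividing through by 14400/1681 gives the monic gcd z−6.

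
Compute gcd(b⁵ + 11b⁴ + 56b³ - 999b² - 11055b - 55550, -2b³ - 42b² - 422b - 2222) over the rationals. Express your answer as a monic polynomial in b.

Repeated division with remainder:
  b⁵ + 11b⁴ + 56b³ - 999b² - 11055b - 55550 = (-(1/2)b² + 5b - 55/2)(-2b³ - 42b² - 422b - 2222) + (-1155b² - 11550b - 116655)
  -2b³ - 42b² - 422b - 2222 = ((2/1155)b + 2/105)(-1155b² - 11550b - 116655) + (0)
Last nonzero remainder: -1155b² - 11550b - 116655. Dividing through by -1155 gives the monic gcd b² + 10b + 101.

b² + 10b + 101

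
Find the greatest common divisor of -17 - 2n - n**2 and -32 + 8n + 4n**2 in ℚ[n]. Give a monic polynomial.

Euclidean algorithm in ℚ[n]:
  -n**2 - 2n - 17 = (-1/4)(4n**2 + 8n - 32) + (-25)
  4n**2 + 8n - 32 = (-(4/25)n**2 - (8/25)n + 32/25)(-25) + (0)
The last nonzero remainder is the constant -25, so the polynomials are coprime and gcd = 1.

1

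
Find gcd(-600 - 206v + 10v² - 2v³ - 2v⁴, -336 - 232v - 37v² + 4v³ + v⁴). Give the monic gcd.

Repeated division with remainder:
  -2v⁴ - 2v³ + 10v² - 206v - 600 = (-2)(v⁴ + 4v³ - 37v² - 232v - 336) + (6v³ - 64v² - 670v - 1272)
  v⁴ + 4v³ - 37v² - 232v - 336 = ((1/6)v + 22/9)(6v³ - 64v² - 670v - 1272) + ((2080/9)v² + (14560/9)v + 8320/3)
  6v³ - 64v² - 670v - 1272 = ((27/1040)v - 477/1040)((2080/9)v² + (14560/9)v + 8320/3) + (0)
Last nonzero remainder: (2080/9)v² + (14560/9)v + 8320/3. Dividing through by 2080/9 gives the monic gcd v² + 7v + 12.

12 + 7v + v²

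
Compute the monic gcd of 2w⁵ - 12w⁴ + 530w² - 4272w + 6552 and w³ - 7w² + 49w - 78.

w³ - 7w² + 49w - 78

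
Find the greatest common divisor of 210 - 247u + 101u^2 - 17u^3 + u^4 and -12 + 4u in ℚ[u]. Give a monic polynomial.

-3 + u

Apply the Euclidean algorithm:
  u^4 - 17u^3 + 101u^2 - 247u + 210 = ((1/4)u^3 - (7/2)u^2 + (59/4)u - 35/2)(4u - 12) + (0)
Last nonzero remainder: 4u - 12. Dividing through by 4 gives the monic gcd u - 3.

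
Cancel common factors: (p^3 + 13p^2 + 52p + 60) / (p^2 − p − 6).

Apply the Euclidean algorithm:
  p^3 + 13p^2 + 52p + 60 = (p + 14)(p^2 − p − 6) + (72p + 144)
  p^2 − p − 6 = ((1/72)p − 1/24)(72p + 144) + (0)
Last nonzero remainder: 72p + 144. Dividing through by 72 gives the monic gcd p + 2.
Cancel p + 2 from numerator and denominator to get the reduced form.

(p^2 + 11p + 30)/(p − 3)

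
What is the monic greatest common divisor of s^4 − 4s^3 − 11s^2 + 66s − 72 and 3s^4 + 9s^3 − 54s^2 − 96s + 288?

Euclidean algorithm in ℚ[s]:
  s^4 − 4s^3 − 11s^2 + 66s − 72 = (1/3)(3s^4 + 9s^3 − 54s^2 − 96s + 288) + (−7s^3 + 7s^2 + 98s − 168)
  3s^4 + 9s^3 − 54s^2 − 96s + 288 = (−(3/7)s − 12/7)(−7s^3 + 7s^2 + 98s − 168) + (0)
Last nonzero remainder: −7s^3 + 7s^2 + 98s − 168. Dividing through by −7 gives the monic gcd s^3 − s^2 − 14s + 24.

s^3 − s^2 − 14s + 24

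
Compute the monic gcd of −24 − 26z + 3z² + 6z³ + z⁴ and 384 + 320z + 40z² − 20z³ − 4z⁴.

Euclidean algorithm in ℚ[z]:
  z⁴ + 6z³ + 3z² − 26z − 24 = (−1/4)(−4z⁴ − 20z³ + 40z² + 320z + 384) + (z³ + 13z² + 54z + 72)
  −4z⁴ − 20z³ + 40z² + 320z + 384 = (−4z + 32)(z³ + 13z² + 54z + 72) + (−160z² − 1120z − 1920)
  z³ + 13z² + 54z + 72 = (−(1/160)z − 3/80)(−160z² − 1120z − 1920) + (0)
Last nonzero remainder: −160z² − 1120z − 1920. Dividing through by −160 gives the monic gcd z² + 7z + 12.

12 + 7z + z²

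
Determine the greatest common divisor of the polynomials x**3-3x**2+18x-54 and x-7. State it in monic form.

1

Apply the Euclidean algorithm:
  x**3-3x**2+18x-54 = (x**2+4x+46)(x-7) + (268)
  x-7 = ((1/268)x-7/268)(268) + (0)
The last nonzero remainder is the constant 268, so the polynomials are coprime and gcd = 1.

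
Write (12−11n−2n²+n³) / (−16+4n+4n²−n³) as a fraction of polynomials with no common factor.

(3−2n−n²)/(−4+n²)

Apply the Euclidean algorithm:
  n³−2n²−11n+12 = (−1)(−n³+4n²+4n−16) + (2n²−7n−4)
  −n³+4n²+4n−16 = (−(1/2)n+1/4)(2n²−7n−4) + ((15/4)n−15)
  2n²−7n−4 = ((8/15)n+4/15)((15/4)n−15) + (0)
Last nonzero remainder: (15/4)n−15. Dividing through by 15/4 gives the monic gcd n−4.
Cancel n−4 from numerator and denominator to get the reduced form.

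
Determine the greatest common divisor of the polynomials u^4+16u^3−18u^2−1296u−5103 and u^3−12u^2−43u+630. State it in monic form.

u^2−2u−63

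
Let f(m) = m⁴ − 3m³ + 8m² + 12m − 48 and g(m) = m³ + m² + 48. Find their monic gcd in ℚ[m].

Apply the Euclidean algorithm:
  m⁴ − 3m³ + 8m² + 12m − 48 = (m − 4)(m³ + m² + 48) + (12m² − 36m + 144)
  m³ + m² + 48 = ((1/12)m + 1/3)(12m² − 36m + 144) + (0)
Last nonzero remainder: 12m² − 36m + 144. Dividing through by 12 gives the monic gcd m² − 3m + 12.

m² − 3m + 12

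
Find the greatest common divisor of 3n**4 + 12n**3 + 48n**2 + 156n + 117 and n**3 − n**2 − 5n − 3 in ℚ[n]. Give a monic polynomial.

n + 1

Apply the Euclidean algorithm:
  3n**4 + 12n**3 + 48n**2 + 156n + 117 = (3n + 15)(n**3 − n**2 − 5n − 3) + (78n**2 + 240n + 162)
  n**3 − n**2 − 5n − 3 = ((1/78)n − 53/1014)(78n**2 + 240n + 162) + ((924/169)n + 924/169)
  78n**2 + 240n + 162 = ((2197/154)n + 4563/154)((924/169)n + 924/169) + (0)
Last nonzero remainder: (924/169)n + 924/169. Dividing through by 924/169 gives the monic gcd n + 1.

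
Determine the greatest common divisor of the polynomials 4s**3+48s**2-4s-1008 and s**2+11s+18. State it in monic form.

s+9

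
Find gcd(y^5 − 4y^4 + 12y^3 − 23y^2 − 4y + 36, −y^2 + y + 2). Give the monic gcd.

y^2 − y − 2

By polynomial division,
  y^5 − 4y^4 + 12y^3 − 23y^2 − 4y + 36 = (−y^3 + 3y^2 − 11y + 18)(−y^2 + y + 2) + (0)
Last nonzero remainder: −y^2 + y + 2. Dividing through by −1 gives the monic gcd y^2 − y − 2.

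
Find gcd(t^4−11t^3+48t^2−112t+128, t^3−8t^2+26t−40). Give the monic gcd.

Euclidean algorithm in ℚ[t]:
  t^4−11t^3+48t^2−112t+128 = (t−3)(t^3−8t^2+26t−40) + (−2t^2+6t+8)
  t^3−8t^2+26t−40 = (−(1/2)t+5/2)(−2t^2+6t+8) + (15t−60)
  −2t^2+6t+8 = (−(2/15)t−2/15)(15t−60) + (0)
Last nonzero remainder: 15t−60. Dividing through by 15 gives the monic gcd t−4.

t−4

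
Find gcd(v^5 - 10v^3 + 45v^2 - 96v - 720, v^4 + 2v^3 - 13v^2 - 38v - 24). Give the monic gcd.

Repeated division with remainder:
  v^5 - 10v^3 + 45v^2 - 96v - 720 = (v - 2)(v^4 + 2v^3 - 13v^2 - 38v - 24) + (7v^3 + 57v^2 - 148v - 768)
  v^4 + 2v^3 - 13v^2 - 38v - 24 = ((1/7)v - 43/49)(7v^3 + 57v^2 - 148v - 768) + ((2850/49)v^2 - (2850/49)v - 34200/49)
  7v^3 + 57v^2 - 148v - 768 = ((343/2850)v + 1568/1425)((2850/49)v^2 - (2850/49)v - 34200/49) + (0)
Last nonzero remainder: (2850/49)v^2 - (2850/49)v - 34200/49. Dividing through by 2850/49 gives the monic gcd v^2 - v - 12.

v^2 - v - 12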